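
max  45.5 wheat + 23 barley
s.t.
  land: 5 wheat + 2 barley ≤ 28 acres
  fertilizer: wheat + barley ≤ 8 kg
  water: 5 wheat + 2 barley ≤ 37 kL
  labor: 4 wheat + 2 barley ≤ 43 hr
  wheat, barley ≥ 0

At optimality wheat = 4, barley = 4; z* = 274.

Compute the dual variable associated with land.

7.5

At the optimum: land uses 28 of 28 (binding); fertilizer uses 8 of 8 (binding); water uses 28 of 37 (slack = 9); labor uses 24 of 43 (slack = 19).
Slack constraints have shadow price 0 (complementary slackness).
The binding rows give the dual system: 5·y_land + 1·y_fertilizer = 45.5 and 2·y_land + 1·y_fertilizer = 23.
This yields shadow prices y_land = 7.5, y_fertilizer = 8.
Shadow price of land = 7.5.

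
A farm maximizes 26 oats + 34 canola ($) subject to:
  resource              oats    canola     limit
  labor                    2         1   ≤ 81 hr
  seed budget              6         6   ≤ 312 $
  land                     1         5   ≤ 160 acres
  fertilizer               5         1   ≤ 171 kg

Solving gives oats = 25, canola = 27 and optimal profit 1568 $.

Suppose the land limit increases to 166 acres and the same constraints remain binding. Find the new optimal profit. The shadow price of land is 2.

1580

Δb = 6, so new z* = 1568 + (2)·(6) = 1568 + 12 = 1580.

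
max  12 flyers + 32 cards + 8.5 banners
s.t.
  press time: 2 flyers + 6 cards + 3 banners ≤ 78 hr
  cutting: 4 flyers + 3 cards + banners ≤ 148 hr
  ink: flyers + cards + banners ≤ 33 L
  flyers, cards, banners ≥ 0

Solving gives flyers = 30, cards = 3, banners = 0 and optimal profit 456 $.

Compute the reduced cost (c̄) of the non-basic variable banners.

-8.5

Check each constraint at x*: press time 78/78 (tight); cutting 129/148 (slack 19); ink 33/33 (tight).
Since cutting is not tight, its dual is 0.
Dual feasibility on the basic columns requires 2·y_press time + 1·y_ink = 12, 6·y_press time + 1·y_ink = 32.
This yields shadow prices y_press time = 5, y_ink = 2.
Reduced cost of banners: c₃ − yᵀa₃ = 8.5 − (5·3 + 2·1) = 8.5 − 17 = -8.5.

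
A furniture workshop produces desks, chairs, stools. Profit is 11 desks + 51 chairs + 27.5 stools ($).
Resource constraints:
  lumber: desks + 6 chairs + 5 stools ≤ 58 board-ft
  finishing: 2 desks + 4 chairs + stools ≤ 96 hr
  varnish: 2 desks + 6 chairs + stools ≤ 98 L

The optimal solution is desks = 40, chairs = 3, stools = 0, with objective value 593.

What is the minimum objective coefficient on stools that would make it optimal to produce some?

32.5

At the optimum: lumber uses 58 of 58 (binding); finishing uses 92 of 96 (slack = 4); varnish uses 98 of 98 (binding).
Since finishing is not tight, its dual is 0.
Dual feasibility on the basic columns requires 1·y_lumber + 2·y_varnish = 11, 6·y_lumber + 6·y_varnish = 51.
This yields shadow prices y_lumber = 6, y_varnish = 2.5.
stools enters the basis when its profit ≥ yᵀa₃ = 6·5 + 2.5·1 = 32.5.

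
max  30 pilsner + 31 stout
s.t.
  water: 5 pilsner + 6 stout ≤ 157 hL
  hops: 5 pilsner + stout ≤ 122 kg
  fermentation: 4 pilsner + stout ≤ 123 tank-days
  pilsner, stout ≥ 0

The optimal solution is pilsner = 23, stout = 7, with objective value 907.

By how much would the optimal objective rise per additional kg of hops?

1

Binding: water and hops. Non-binding: fermentation (24 unused).
Since fermentation is not tight, its dual is 0.
From A_Bᵀ y = c: 5·y_water + 5·y_hops = 30; 6·y_water + 1·y_hops = 31.
Solving: y_water = 5, y_hops = 1.
Shadow price of hops = 1.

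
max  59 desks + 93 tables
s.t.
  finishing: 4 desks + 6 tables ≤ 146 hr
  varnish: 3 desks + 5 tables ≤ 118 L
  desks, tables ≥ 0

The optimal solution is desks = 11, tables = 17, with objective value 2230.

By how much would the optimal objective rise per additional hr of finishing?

Both finishing and varnish are binding at x*.
From A_Bᵀ y = c: 4·y_finishing + 3·y_varnish = 59; 6·y_finishing + 5·y_varnish = 93.
Solving: y_finishing = 8, y_varnish = 9.
Shadow price of finishing = 8.

8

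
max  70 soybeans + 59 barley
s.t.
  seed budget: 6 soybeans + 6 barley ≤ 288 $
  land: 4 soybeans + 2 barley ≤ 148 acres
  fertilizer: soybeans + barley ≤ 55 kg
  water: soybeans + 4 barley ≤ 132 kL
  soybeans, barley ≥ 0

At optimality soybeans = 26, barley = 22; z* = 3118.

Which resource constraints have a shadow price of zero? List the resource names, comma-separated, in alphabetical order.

fertilizer, water

seed budget: 288/288 (binding)
land: 148/148 (binding)
fertilizer: 48/55 (slack 7)
water: 114/132 (slack 18)
By complementary slackness, a constraint with positive slack has shadow price 0 → fertilizer, water.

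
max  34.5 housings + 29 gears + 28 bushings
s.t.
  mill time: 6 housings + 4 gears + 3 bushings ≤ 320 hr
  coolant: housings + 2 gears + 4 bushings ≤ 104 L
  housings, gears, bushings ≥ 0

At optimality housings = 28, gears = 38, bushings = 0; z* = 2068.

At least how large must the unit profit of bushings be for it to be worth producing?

33

Check each constraint at x*: mill time 320/320 (tight); coolant 104/104 (tight).
The binding rows give the dual system: 6·y_mill time + 1·y_coolant = 34.5 and 4·y_mill time + 2·y_coolant = 29.
Solving: y_mill time = 5, y_coolant = 4.5.
bushings enters the basis when its profit ≥ yᵀa₃ = 5·3 + 4.5·4 = 33.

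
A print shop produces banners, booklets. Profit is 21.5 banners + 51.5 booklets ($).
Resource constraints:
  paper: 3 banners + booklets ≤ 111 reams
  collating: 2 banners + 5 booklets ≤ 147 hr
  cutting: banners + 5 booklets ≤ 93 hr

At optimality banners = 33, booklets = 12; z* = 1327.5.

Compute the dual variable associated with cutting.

9.5

Binding: paper and cutting. Non-binding: collating (21 unused).
By complementary slackness, y = 0 for the non-binding constraint.
The binding rows give the dual system: 3·y_paper + 1·y_cutting = 21.5 and 1·y_paper + 5·y_cutting = 51.5.
This yields shadow prices y_paper = 4, y_cutting = 9.5.
Shadow price of cutting = 9.5.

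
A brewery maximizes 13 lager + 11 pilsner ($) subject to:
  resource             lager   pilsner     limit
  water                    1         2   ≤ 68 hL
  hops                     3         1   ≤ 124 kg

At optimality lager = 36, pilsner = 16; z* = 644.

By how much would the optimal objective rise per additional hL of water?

4

Check each constraint at x*: water 68/68 (tight); hops 124/124 (tight).
From A_Bᵀ y = c: 1·y_water + 3·y_hops = 13; 2·y_water + 1·y_hops = 11.
Solving: y_water = 4, y_hops = 3.
Shadow price of water = 4.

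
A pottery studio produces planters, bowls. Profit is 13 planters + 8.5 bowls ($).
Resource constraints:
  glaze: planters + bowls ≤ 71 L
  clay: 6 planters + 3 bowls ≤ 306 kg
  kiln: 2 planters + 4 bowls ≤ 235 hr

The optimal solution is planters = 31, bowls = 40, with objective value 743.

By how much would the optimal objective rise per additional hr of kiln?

Check each constraint at x*: glaze 71/71 (tight); clay 306/306 (tight); kiln 222/235 (slack 13).
Slack constraints have shadow price 0 (complementary slackness).
Dual feasibility on the basic columns requires 1·y_glaze + 6·y_clay = 13, 1·y_glaze + 3·y_clay = 8.5.
This yields shadow prices y_glaze = 4, y_clay = 1.5.
Shadow price of kiln = 0.

0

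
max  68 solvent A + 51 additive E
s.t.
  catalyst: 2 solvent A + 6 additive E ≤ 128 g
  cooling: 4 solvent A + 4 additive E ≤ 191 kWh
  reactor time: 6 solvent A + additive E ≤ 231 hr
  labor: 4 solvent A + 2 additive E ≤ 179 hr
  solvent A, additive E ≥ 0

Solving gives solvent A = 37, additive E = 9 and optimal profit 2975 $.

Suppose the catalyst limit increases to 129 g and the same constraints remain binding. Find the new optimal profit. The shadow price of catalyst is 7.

Δb = 1, so new z* = 2975 + (7)·(1) = 2975 + 7 = 2982.

2982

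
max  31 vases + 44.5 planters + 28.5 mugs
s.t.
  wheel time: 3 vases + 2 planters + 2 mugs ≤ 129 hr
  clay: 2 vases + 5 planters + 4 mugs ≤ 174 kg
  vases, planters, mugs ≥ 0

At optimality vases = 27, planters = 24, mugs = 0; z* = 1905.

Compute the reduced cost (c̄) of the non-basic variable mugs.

At the optimum: wheel time uses 129 of 129 (binding); clay uses 174 of 174 (binding).
From A_Bᵀ y = c: 3·y_wheel time + 2·y_clay = 31; 2·y_wheel time + 5·y_clay = 44.5.
This yields shadow prices y_wheel time = 6, y_clay = 6.5.
Reduced cost of mugs: c₃ − yᵀa₃ = 28.5 − (6·2 + 6.5·4) = 28.5 − 38 = -9.5.

-9.5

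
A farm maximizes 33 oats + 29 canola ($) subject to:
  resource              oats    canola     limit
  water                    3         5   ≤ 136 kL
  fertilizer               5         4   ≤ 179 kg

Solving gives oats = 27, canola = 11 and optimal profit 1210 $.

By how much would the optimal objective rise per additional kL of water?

Both water and fertilizer are binding at x*.
The binding rows give the dual system: 3·y_water + 5·y_fertilizer = 33 and 5·y_water + 4·y_fertilizer = 29.
Solving: y_water = 1, y_fertilizer = 6.
Shadow price of water = 1.

1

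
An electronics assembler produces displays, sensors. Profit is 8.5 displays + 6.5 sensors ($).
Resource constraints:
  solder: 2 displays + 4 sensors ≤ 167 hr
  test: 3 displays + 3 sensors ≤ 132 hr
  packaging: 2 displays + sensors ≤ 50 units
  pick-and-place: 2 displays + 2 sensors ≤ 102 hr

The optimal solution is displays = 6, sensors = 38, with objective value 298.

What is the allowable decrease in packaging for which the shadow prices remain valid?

1.5

Binding constraints: test, packaging. The basis is B = [[3,3],[2,1]] with det -3.
Per unit decrease in packaging, x* moves by d = (-1, 1).
The basis stays optimal until solder becomes binding; allowable decrease = 1.5 units.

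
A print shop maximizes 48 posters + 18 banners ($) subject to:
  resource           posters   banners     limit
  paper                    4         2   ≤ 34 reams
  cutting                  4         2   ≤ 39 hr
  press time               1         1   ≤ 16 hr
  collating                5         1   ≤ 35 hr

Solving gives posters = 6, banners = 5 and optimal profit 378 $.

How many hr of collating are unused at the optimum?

collating used = 5·6 + 1·5 = 35; slack = 35 − 35 = 0.

0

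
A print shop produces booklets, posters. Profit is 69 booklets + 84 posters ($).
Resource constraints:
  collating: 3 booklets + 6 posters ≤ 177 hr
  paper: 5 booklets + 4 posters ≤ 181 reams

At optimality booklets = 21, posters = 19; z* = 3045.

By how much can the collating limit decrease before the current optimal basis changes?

Binding constraints: collating, paper. The basis is B = [[3,6],[5,4]] with det -18.
Per unit decrease in collating, x* moves by d = (0.2222, -0.2778).
The basis stays optimal until posters reaches 0; allowable decrease = 68.4 hr.

68.4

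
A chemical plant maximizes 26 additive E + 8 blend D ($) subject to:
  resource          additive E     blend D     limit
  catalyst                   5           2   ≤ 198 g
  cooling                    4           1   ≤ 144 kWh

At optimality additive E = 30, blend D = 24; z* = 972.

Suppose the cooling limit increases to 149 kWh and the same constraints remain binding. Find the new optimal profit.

Both catalyst and cooling are binding at x*.
From A_Bᵀ y = c: 5·y_catalyst + 4·y_cooling = 26; 2·y_catalyst + 1·y_cooling = 8.
→ y_catalyst = 2 and y_cooling = 4.
Δz = y_cooling·Δb = 4 × (5) = 20, so new z* = 972 + 20 = 992.

992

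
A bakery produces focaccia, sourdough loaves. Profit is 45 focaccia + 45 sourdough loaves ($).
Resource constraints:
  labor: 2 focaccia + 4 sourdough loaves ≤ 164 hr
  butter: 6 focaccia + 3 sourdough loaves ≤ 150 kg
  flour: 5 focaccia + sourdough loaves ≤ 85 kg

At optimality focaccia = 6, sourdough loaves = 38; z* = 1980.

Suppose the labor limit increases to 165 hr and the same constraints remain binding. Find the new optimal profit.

At the optimum: labor uses 164 of 164 (binding); butter uses 150 of 150 (binding); flour uses 68 of 85 (slack = 17).
Slack constraints have shadow price 0 (complementary slackness).
From A_Bᵀ y = c: 2·y_labor + 6·y_butter = 45; 4·y_labor + 3·y_butter = 45.
→ y_labor = 7.5 and y_butter = 5.
Δz = y_labor·Δb = 7.5 × (1) = 7.5, so new z* = 1980 + 7.5 = 1987.5.

1987.5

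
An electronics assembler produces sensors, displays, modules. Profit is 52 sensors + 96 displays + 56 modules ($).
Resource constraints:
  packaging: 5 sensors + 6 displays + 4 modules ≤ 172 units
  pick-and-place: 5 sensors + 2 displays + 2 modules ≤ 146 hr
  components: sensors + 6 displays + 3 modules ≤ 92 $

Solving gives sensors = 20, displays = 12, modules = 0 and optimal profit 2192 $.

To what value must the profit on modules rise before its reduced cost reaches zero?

Check each constraint at x*: packaging 172/172 (tight); pick-and-place 124/146 (slack 22); components 92/92 (tight).
By complementary slackness, y = 0 for the non-binding constraint.
From A_Bᵀ y = c: 5·y_packaging + 1·y_components = 52; 6·y_packaging + 6·y_components = 96.
Solving: y_packaging = 9, y_components = 7.
modules enters the basis when its profit ≥ yᵀa₃ = 9·4 + 7·3 = 57.

57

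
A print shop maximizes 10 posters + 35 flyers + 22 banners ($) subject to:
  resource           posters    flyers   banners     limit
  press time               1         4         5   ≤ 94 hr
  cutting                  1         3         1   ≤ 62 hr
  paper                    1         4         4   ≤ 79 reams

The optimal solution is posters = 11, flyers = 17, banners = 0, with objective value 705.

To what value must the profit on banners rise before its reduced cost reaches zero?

Binding: cutting and paper. Non-binding: press time (15 unused).
Since press time is not tight, its dual is 0.
From A_Bᵀ y = c: 1·y_cutting + 1·y_paper = 10; 3·y_cutting + 4·y_paper = 35.
This yields shadow prices y_cutting = 5, y_paper = 5.
banners enters the basis when its profit ≥ yᵀa₃ = 5·1 + 5·4 = 25.

25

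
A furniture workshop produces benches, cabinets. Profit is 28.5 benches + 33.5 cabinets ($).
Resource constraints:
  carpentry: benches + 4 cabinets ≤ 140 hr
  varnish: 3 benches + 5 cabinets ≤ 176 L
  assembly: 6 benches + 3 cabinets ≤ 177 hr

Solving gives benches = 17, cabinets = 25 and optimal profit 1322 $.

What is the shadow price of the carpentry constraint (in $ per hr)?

0

Check each constraint at x*: carpentry 117/140 (slack 23); varnish 176/176 (tight); assembly 177/177 (tight).
Since carpentry is not tight, its dual is 0.
From A_Bᵀ y = c: 3·y_varnish + 6·y_assembly = 28.5; 5·y_varnish + 3·y_assembly = 33.5.
→ y_varnish = 5.5 and y_assembly = 2.
Shadow price of carpentry = 0.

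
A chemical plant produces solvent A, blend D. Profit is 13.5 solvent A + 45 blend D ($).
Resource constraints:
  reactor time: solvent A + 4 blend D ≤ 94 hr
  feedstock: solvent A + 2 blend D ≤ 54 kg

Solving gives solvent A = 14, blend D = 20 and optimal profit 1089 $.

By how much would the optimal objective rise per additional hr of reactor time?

Both reactor time and feedstock are binding at x*.
From A_Bᵀ y = c: 1·y_reactor time + 1·y_feedstock = 13.5; 4·y_reactor time + 2·y_feedstock = 45.
This yields shadow prices y_reactor time = 9, y_feedstock = 4.5.
Shadow price of reactor time = 9.

9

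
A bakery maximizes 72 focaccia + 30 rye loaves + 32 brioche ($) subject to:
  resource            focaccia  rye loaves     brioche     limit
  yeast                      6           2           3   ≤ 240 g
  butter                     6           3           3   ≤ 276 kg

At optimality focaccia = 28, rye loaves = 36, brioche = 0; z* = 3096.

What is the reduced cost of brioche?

Check each constraint at x*: yeast 240/240 (tight); butter 276/276 (tight).
Dual feasibility on the basic columns requires 6·y_yeast + 6·y_butter = 72, 2·y_yeast + 3·y_butter = 30.
→ y_yeast = 6 and y_butter = 6.
Reduced cost of brioche: c₃ − yᵀa₃ = 32 − (6·3 + 6·3) = 32 − 36 = -4.

-4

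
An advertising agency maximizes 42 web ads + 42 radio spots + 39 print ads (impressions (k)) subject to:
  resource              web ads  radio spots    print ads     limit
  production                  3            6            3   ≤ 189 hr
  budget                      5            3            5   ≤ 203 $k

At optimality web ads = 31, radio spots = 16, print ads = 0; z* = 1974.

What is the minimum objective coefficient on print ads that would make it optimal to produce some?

At the optimum: production uses 189 of 189 (binding); budget uses 203 of 203 (binding).
The binding rows give the dual system: 3·y_production + 5·y_budget = 42 and 6·y_production + 3·y_budget = 42.
→ y_production = 4 and y_budget = 6.
print ads enters the basis when its profit ≥ yᵀa₃ = 4·3 + 6·5 = 42.

42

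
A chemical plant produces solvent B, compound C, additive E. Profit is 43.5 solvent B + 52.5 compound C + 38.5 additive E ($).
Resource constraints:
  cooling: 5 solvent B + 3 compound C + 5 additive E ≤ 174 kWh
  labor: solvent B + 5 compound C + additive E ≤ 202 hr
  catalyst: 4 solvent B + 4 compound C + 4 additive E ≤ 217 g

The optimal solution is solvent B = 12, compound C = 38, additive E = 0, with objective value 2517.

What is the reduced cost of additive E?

-5

Check each constraint at x*: cooling 174/174 (tight); labor 202/202 (tight); catalyst 200/217 (slack 17).
By complementary slackness, y = 0 for the non-binding constraint.
From A_Bᵀ y = c: 5·y_cooling + 1·y_labor = 43.5; 3·y_cooling + 5·y_labor = 52.5.
Solving: y_cooling = 7.5, y_labor = 6.
Reduced cost of additive E: c₃ − yᵀa₃ = 38.5 − (7.5·5 + 6·1) = 38.5 − 43.5 = -5.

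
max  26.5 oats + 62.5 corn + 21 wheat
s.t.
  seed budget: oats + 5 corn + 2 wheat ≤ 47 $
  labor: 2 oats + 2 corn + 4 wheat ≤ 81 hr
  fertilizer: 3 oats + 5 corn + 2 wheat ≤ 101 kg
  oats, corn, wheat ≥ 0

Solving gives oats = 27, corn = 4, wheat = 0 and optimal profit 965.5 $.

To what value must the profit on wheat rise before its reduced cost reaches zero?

Binding: seed budget and fertilizer. Non-binding: labor (19 unused).
Slack constraints have shadow price 0 (complementary slackness).
Dual feasibility on the basic columns requires 1·y_seed budget + 3·y_fertilizer = 26.5, 5·y_seed budget + 5·y_fertilizer = 62.5.
→ y_seed budget = 5.5 and y_fertilizer = 7.
wheat enters the basis when its profit ≥ yᵀa₃ = 5.5·2 + 7·2 = 25.

25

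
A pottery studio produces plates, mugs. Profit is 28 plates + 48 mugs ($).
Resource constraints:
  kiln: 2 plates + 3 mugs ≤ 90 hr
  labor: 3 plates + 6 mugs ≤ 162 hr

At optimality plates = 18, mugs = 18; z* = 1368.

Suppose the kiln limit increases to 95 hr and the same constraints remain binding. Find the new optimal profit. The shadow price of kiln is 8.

Δb = 5, so new z* = 1368 + (8)·(5) = 1368 + 40 = 1408.

1408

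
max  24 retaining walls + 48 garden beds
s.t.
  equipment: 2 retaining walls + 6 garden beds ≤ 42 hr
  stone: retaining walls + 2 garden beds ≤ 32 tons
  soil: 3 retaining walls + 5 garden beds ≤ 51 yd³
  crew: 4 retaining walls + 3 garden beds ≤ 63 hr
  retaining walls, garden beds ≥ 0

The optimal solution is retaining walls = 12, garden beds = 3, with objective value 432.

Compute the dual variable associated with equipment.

Binding: equipment and soil. Non-binding: stone (14 unused), crew (6 unused).
Slack constraints have shadow price 0 (complementary slackness).
Dual feasibility on the basic columns requires 2·y_equipment + 3·y_soil = 24, 6·y_equipment + 5·y_soil = 48.
This yields shadow prices y_equipment = 3, y_soil = 6.
Shadow price of equipment = 3.

3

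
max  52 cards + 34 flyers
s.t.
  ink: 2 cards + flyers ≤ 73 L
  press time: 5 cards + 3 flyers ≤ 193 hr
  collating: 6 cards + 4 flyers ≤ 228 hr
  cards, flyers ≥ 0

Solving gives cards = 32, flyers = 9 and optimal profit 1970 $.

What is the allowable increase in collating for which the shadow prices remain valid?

Binding constraints: ink, collating. The basis is B = [[2,1],[6,4]] with det 2.
Per unit increase in collating, x* moves by d = (-0.5, 1).
The basis stays optimal until press time becomes binding; allowable increase = 12 hr.

12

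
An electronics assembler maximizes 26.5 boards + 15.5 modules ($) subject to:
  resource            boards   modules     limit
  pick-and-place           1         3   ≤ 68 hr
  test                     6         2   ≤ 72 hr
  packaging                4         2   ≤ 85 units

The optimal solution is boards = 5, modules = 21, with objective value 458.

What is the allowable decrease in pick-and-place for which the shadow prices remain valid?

56

Binding constraints: pick-and-place, test. The basis is B = [[1,3],[6,2]] with det -16.
Per unit decrease in pick-and-place, x* moves by d = (0.125, -0.375).
The basis stays optimal until modules reaches 0; allowable decrease = 56 hr.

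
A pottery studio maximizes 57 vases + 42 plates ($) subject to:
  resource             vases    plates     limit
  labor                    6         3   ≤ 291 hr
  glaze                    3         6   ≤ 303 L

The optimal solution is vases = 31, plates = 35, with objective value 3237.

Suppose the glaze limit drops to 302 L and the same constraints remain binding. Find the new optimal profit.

3234

At the optimum: labor uses 291 of 291 (binding); glaze uses 303 of 303 (binding).
From A_Bᵀ y = c: 6·y_labor + 3·y_glaze = 57; 3·y_labor + 6·y_glaze = 42.
This yields shadow prices y_labor = 8, y_glaze = 3.
Δz = y_glaze·Δb = 3 × (-1) = -3, so new z* = 3237 − 3 = 3234.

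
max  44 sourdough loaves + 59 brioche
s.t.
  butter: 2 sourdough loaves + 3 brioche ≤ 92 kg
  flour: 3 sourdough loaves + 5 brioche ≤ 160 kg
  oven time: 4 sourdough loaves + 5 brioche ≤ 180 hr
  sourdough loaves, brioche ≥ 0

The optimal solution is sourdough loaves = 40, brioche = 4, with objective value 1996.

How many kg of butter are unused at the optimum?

butter used = 2·40 + 3·4 = 92; slack = 92 − 92 = 0.

0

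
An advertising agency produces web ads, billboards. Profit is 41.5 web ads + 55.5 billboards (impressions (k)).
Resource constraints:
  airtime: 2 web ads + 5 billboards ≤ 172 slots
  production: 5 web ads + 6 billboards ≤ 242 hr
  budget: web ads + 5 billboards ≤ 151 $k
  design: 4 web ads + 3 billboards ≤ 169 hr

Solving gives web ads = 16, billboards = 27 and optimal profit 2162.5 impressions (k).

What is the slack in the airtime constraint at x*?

5

airtime used = 2·16 + 5·27 = 167; slack = 172 − 167 = 5.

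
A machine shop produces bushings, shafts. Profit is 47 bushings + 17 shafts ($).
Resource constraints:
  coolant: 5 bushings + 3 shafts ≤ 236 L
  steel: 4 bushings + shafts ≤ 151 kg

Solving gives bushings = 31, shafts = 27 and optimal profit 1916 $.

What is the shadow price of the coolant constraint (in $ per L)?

3

Both coolant and steel are binding at x*.
From A_Bᵀ y = c: 5·y_coolant + 4·y_steel = 47; 3·y_coolant + 1·y_steel = 17.
Solving: y_coolant = 3, y_steel = 8.
Shadow price of coolant = 3.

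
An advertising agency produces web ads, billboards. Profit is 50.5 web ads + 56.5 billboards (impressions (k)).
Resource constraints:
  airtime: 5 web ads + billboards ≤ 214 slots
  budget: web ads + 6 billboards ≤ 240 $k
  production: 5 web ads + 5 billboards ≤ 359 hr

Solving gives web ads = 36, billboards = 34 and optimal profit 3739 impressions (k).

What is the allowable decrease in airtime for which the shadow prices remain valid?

Binding constraints: airtime, budget. The basis is B = [[5,1],[1,6]] with det 29.
Per unit decrease in airtime, x* moves by d = (-0.2069, 0.0345).
The basis stays optimal until web ads reaches 0; allowable decrease = 174 slots.

174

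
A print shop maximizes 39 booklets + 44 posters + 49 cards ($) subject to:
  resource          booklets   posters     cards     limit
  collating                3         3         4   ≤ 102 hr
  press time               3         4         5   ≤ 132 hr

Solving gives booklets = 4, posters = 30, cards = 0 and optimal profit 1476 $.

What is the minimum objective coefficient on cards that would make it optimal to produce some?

Both collating and press time are binding at x*.
Dual feasibility on the basic columns requires 3·y_collating + 3·y_press time = 39, 3·y_collating + 4·y_press time = 44.
Solving: y_collating = 8, y_press time = 5.
cards enters the basis when its profit ≥ yᵀa₃ = 8·4 + 5·5 = 57.

57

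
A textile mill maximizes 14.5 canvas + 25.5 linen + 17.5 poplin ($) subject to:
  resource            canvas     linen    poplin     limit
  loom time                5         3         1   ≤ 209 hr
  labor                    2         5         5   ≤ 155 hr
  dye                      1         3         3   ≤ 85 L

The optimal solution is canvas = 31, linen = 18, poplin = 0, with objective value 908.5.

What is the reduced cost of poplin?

At the optimum: loom time uses 209 of 209 (binding); labor uses 152 of 155 (slack = 3); dye uses 85 of 85 (binding).
Since labor is not tight, its dual is 0.
Dual feasibility on the basic columns requires 5·y_loom time + 1·y_dye = 14.5, 3·y_loom time + 3·y_dye = 25.5.
→ y_loom time = 1.5 and y_dye = 7.
Reduced cost of poplin: c₃ − yᵀa₃ = 17.5 − (1.5·1 + 7·3) = 17.5 − 22.5 = -5.

-5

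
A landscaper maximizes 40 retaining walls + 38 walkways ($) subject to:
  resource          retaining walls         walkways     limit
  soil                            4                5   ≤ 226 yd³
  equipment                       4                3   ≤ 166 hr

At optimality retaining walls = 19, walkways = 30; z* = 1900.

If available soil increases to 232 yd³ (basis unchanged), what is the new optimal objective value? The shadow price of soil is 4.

Δb = 6, so new z* = 1900 + (4)·(6) = 1900 + 24 = 1924.

1924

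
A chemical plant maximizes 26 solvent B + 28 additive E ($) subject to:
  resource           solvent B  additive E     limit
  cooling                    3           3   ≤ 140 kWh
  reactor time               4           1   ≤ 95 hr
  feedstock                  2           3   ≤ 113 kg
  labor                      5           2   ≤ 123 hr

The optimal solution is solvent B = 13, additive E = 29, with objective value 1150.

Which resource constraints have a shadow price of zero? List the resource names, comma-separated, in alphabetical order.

cooling, reactor time

cooling: 126/140 (slack 14)
reactor time: 81/95 (slack 14)
feedstock: 113/113 (binding)
labor: 123/123 (binding)
By complementary slackness, a constraint with positive slack has shadow price 0 → cooling, reactor time.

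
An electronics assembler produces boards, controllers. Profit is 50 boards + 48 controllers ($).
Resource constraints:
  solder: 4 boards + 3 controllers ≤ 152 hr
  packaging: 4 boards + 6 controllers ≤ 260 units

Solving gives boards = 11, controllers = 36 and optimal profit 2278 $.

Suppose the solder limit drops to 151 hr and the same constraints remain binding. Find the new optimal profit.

2269

Check each constraint at x*: solder 152/152 (tight); packaging 260/260 (tight).
Dual feasibility on the basic columns requires 4·y_solder + 4·y_packaging = 50, 3·y_solder + 6·y_packaging = 48.
Solving: y_solder = 9, y_packaging = 3.5.
Δz = y_solder·Δb = 9 × (-1) = -9, so new z* = 2278 − 9 = 2269.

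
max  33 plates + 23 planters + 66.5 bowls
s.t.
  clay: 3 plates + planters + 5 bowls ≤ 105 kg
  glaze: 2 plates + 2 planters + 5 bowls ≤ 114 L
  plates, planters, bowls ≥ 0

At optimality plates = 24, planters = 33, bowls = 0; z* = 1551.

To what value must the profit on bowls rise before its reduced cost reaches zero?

Check each constraint at x*: clay 105/105 (tight); glaze 114/114 (tight).
The binding rows give the dual system: 3·y_clay + 2·y_glaze = 33 and 1·y_clay + 2·y_glaze = 23.
Solving: y_clay = 5, y_glaze = 9.
bowls enters the basis when its profit ≥ yᵀa₃ = 5·5 + 9·5 = 70.

70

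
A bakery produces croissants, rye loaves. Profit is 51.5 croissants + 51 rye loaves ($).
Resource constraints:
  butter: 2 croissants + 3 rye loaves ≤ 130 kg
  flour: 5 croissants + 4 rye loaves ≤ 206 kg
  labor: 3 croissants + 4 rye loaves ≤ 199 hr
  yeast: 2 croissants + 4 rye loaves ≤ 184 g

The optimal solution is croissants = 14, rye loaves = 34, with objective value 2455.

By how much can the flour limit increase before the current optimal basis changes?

119

Binding constraints: butter, flour. The basis is B = [[2,3],[5,4]] with det -7.
Per unit increase in flour, x* moves by d = (0.4286, -0.2857).
The basis stays optimal until rye loaves reaches 0; allowable increase = 119 kg.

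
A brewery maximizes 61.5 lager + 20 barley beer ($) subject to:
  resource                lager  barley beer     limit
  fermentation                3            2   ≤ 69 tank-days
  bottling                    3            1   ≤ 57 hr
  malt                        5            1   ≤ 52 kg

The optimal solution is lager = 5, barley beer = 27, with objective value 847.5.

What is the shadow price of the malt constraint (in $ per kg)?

9

Check each constraint at x*: fermentation 69/69 (tight); bottling 42/57 (slack 15); malt 52/52 (tight).
By complementary slackness, y = 0 for the non-binding constraint.
Dual feasibility on the basic columns requires 3·y_fermentation + 5·y_malt = 61.5, 2·y_fermentation + 1·y_malt = 20.
This yields shadow prices y_fermentation = 5.5, y_malt = 9.
Shadow price of malt = 9.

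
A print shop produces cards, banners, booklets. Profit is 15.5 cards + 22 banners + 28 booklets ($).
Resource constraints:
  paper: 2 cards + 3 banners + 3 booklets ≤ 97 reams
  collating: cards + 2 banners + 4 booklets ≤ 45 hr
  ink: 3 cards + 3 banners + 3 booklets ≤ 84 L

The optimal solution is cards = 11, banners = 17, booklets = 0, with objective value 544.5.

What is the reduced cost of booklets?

At the optimum: paper uses 73 of 97 (slack = 24); collating uses 45 of 45 (binding); ink uses 84 of 84 (binding).
By complementary slackness, y = 0 for the non-binding constraint.
The binding rows give the dual system: 1·y_collating + 3·y_ink = 15.5 and 2·y_collating + 3·y_ink = 22.
Solving: y_collating = 6.5, y_ink = 3.
Reduced cost of booklets: c₃ − yᵀa₃ = 28 − (6.5·4 + 3·3) = 28 − 35 = -7.

-7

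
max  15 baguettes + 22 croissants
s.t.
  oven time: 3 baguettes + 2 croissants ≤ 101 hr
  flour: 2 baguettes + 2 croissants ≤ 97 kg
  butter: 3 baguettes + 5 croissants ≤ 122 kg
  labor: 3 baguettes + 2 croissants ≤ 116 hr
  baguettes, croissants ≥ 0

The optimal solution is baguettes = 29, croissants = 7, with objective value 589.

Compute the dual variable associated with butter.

Binding: oven time and butter. Non-binding: flour (25 unused), labor (15 unused).
By complementary slackness, y = 0 for the non-binding constraints.
Dual feasibility on the basic columns requires 3·y_oven time + 3·y_butter = 15, 2·y_oven time + 5·y_butter = 22.
→ y_oven time = 1 and y_butter = 4.
Shadow price of butter = 4.

4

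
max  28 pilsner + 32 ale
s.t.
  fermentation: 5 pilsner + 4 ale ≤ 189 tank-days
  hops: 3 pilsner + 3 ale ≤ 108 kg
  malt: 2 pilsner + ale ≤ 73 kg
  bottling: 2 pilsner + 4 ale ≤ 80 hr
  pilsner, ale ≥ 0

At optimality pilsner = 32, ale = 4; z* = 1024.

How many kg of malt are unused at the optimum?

5

malt used = 2·32 + 1·4 = 68; slack = 73 − 68 = 5.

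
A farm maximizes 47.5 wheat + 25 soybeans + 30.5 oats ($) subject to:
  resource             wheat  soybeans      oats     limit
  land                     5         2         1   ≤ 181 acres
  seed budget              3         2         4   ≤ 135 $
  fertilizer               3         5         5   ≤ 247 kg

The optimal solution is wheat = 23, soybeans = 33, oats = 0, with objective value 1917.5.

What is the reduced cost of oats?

Check each constraint at x*: land 181/181 (tight); seed budget 135/135 (tight); fertilizer 234/247 (slack 13).
By complementary slackness, y = 0 for the non-binding constraint.
Dual feasibility on the basic columns requires 5·y_land + 3·y_seed budget = 47.5, 2·y_land + 2·y_seed budget = 25.
This yields shadow prices y_land = 5, y_seed budget = 7.5.
Reduced cost of oats: c₃ − yᵀa₃ = 30.5 − (5·1 + 7.5·4) = 30.5 − 35 = -4.5.

-4.5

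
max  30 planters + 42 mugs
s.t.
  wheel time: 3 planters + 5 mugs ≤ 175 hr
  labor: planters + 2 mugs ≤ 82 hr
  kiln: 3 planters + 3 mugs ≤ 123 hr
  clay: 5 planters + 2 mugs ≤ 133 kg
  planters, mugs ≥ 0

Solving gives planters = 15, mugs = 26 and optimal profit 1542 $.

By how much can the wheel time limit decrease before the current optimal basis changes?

4

Binding constraints: wheel time, kiln. The basis is B = [[3,5],[3,3]] with det -6.
Per unit decrease in wheel time, x* moves by d = (0.5, -0.5).
The basis stays optimal until clay becomes binding; allowable decrease = 4 hr.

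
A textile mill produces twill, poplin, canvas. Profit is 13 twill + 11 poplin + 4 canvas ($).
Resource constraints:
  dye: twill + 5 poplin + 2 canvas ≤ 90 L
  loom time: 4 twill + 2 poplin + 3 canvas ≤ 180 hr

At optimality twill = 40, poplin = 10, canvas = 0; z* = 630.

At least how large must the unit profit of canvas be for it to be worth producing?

11

Check each constraint at x*: dye 90/90 (tight); loom time 180/180 (tight).
From A_Bᵀ y = c: 1·y_dye + 4·y_loom time = 13; 5·y_dye + 2·y_loom time = 11.
This yields shadow prices y_dye = 1, y_loom time = 3.
canvas enters the basis when its profit ≥ yᵀa₃ = 1·2 + 3·3 = 11.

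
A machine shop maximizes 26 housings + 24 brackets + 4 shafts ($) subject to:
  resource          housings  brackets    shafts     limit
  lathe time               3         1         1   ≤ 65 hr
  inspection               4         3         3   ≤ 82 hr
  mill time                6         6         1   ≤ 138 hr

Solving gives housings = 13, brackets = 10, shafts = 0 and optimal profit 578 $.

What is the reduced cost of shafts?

Check each constraint at x*: lathe time 49/65 (slack 16); inspection 82/82 (tight); mill time 138/138 (tight).
Slack constraints have shadow price 0 (complementary slackness).
The binding rows give the dual system: 4·y_inspection + 6·y_mill time = 26 and 3·y_inspection + 6·y_mill time = 24.
Solving: y_inspection = 2, y_mill time = 3.
Reduced cost of shafts: c₃ − yᵀa₃ = 4 − (2·3 + 3·1) = 4 − 9 = -5.

-5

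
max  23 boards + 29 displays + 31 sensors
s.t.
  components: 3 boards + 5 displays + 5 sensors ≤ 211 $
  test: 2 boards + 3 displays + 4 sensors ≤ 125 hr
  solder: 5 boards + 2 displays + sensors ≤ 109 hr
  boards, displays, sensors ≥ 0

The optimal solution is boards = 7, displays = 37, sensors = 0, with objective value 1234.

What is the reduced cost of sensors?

-6

At the optimum: components uses 206 of 211 (slack = 5); test uses 125 of 125 (binding); solder uses 109 of 109 (binding).
By complementary slackness, y = 0 for the non-binding constraint.
From A_Bᵀ y = c: 2·y_test + 5·y_solder = 23; 3·y_test + 2·y_solder = 29.
This yields shadow prices y_test = 9, y_solder = 1.
Reduced cost of sensors: c₃ − yᵀa₃ = 31 − (9·4 + 1·1) = 31 − 37 = -6.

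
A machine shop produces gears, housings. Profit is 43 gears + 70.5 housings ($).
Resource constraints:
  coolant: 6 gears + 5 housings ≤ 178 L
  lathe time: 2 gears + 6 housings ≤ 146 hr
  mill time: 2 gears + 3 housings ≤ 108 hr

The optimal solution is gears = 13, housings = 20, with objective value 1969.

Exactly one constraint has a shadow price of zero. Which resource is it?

coolant: 178/178 (binding)
lathe time: 146/146 (binding)
mill time: 86/108 (slack 22)
By complementary slackness, a constraint with positive slack has shadow price 0 → mill time.

mill time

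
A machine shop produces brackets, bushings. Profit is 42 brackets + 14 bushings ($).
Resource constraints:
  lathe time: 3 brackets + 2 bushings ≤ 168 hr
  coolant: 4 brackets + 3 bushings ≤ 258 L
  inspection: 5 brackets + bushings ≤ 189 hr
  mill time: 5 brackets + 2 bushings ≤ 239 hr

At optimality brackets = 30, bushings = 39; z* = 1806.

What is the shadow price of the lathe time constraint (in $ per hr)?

4

Check each constraint at x*: lathe time 168/168 (tight); coolant 237/258 (slack 21); inspection 189/189 (tight); mill time 228/239 (slack 11).
Slack constraints have shadow price 0 (complementary slackness).
The binding rows give the dual system: 3·y_lathe time + 5·y_inspection = 42 and 2·y_lathe time + 1·y_inspection = 14.
Solving: y_lathe time = 4, y_inspection = 6.
Shadow price of lathe time = 4.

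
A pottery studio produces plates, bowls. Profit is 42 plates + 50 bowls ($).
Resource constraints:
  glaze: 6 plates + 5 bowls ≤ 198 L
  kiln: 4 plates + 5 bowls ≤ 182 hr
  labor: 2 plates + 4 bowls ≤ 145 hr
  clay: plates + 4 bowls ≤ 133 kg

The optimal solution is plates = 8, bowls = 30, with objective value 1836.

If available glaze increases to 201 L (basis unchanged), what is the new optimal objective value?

1839

At the optimum: glaze uses 198 of 198 (binding); kiln uses 182 of 182 (binding); labor uses 136 of 145 (slack = 9); clay uses 128 of 133 (slack = 5).
By complementary slackness, y = 0 for the non-binding constraints.
Dual feasibility on the basic columns requires 6·y_glaze + 4·y_kiln = 42, 5·y_glaze + 5·y_kiln = 50.
→ y_glaze = 1 and y_kiln = 9.
Δz = y_glaze·Δb = 1 × (3) = 3, so new z* = 1836 + 3 = 1839.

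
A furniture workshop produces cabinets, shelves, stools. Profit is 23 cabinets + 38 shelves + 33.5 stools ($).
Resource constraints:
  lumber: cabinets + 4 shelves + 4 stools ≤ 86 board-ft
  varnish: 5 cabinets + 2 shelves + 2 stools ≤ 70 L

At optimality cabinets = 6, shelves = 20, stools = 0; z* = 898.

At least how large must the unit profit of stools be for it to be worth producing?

38

At the optimum: lumber uses 86 of 86 (binding); varnish uses 70 of 70 (binding).
The binding rows give the dual system: 1·y_lumber + 5·y_varnish = 23 and 4·y_lumber + 2·y_varnish = 38.
Solving: y_lumber = 8, y_varnish = 3.
stools enters the basis when its profit ≥ yᵀa₃ = 8·4 + 3·2 = 38.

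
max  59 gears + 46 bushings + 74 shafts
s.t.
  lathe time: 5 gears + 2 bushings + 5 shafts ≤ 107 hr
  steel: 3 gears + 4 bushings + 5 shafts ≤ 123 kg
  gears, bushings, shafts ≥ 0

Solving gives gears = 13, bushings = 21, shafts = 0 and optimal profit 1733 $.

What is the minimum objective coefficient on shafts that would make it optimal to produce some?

At the optimum: lathe time uses 107 of 107 (binding); steel uses 123 of 123 (binding).
Dual feasibility on the basic columns requires 5·y_lathe time + 3·y_steel = 59, 2·y_lathe time + 4·y_steel = 46.
→ y_lathe time = 7 and y_steel = 8.
shafts enters the basis when its profit ≥ yᵀa₃ = 7·5 + 8·5 = 75.

75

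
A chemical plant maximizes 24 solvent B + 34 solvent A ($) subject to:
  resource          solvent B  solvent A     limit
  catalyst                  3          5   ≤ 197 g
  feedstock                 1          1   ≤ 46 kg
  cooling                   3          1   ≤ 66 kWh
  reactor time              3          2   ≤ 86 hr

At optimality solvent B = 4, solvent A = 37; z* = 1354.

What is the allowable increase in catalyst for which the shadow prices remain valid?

18

Binding constraints: catalyst, reactor time. The basis is B = [[3,5],[3,2]] with det -9.
Per unit increase in catalyst, x* moves by d = (-0.2222, 0.3333).
The basis stays optimal until solvent B reaches 0; allowable increase = 18 g.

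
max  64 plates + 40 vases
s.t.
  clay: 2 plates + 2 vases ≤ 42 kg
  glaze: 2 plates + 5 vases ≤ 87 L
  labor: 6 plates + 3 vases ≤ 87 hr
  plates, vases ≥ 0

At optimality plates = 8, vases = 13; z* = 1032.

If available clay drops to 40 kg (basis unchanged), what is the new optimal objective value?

Check each constraint at x*: clay 42/42 (tight); glaze 81/87 (slack 6); labor 87/87 (tight).
By complementary slackness, y = 0 for the non-binding constraint.
Dual feasibility on the basic columns requires 2·y_clay + 6·y_labor = 64, 2·y_clay + 3·y_labor = 40.
→ y_clay = 8 and y_labor = 8.
Δz = y_clay·Δb = 8 × (-2) = -16, so new z* = 1032 − 16 = 1016.

1016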